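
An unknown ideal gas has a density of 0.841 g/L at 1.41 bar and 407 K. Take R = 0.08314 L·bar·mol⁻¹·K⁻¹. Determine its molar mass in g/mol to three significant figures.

M ≈ 20.2 g/mol

ρ = PM/(RT) ⇒ M = ρRT/P = (0.841 × 0.08314 × 407.0) / 1.41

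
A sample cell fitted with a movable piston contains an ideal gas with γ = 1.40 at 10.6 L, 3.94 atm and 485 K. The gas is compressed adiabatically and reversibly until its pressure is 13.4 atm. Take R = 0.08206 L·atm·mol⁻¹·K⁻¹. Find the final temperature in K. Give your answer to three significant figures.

T₂ ≈ 688 K

Reversible adiabatic, γ = 1.40: T₂ = T₁·(P₂/P₁)^((γ−1)/γ) = 688.1 K; V₂ = V₁·(P₁/P₂)^(1/γ) = 4.422 L.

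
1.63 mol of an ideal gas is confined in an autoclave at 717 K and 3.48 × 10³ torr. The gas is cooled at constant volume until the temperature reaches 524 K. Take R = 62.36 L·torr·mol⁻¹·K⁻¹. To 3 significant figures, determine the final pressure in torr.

P₂ ≈ 2.54e+03 torr

From PV = nRT: V₁ = nRT₁/P₁ = 20.94 L.
Isochoric, so P/T is constant: V₂ = V₁; P₂ = P₁·(T₂/T₁) = 2543 torr.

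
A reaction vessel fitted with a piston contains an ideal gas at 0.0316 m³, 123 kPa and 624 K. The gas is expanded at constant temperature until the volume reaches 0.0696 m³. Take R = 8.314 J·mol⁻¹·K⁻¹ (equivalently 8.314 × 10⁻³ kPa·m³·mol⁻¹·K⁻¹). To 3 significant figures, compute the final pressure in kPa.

Isothermal, so P V is constant: T₂ = T₁; P₂ = P₁·(V₁/V₂) = 55.84 kPa.

P₂ ≈ 55.8 kPa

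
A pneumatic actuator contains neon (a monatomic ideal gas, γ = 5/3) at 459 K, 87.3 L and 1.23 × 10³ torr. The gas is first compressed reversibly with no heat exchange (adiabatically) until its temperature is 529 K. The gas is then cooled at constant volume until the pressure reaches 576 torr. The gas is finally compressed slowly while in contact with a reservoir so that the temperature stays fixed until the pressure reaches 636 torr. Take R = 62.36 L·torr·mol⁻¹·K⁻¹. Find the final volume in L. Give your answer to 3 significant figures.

Reversible adiabatic, γ = 5/3: P₂ = P₁·(T₂/T₁)^(γ/(γ−1)) = 1754 torr; V₂ = V₁·(T₁/T₂)^(1/(γ−1)) = 70.56 L.
Isochoric, so P/T is constant: V₃ = V₂; T₃ = T₂·(P₃/P₂) = 173.7 K.
T constant ⇒ Boyle's law P V = const: T₄ = T₃; V₄ = V₃·(P₃/P₄) = 63.90 L.

V₄ ≈ 63.9 L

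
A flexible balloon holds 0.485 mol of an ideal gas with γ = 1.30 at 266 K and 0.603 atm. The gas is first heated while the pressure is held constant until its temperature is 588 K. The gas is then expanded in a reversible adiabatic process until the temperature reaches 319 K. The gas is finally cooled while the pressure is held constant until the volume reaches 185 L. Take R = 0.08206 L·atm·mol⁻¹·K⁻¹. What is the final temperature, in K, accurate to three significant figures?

T₄ ≈ 198 K

From PV = nRT: V₁ = nRT₁/P₁ = 17.56 L.
Isobaric, so V/T is constant: P₂ = P₁; V₂ = V₁·(T₂/T₁) = 38.81 L.
Adiabatic (γ = 1.30), T V^(γ−1) and P V^γ constant: P₃ = P₂·(T₃/T₂)^(γ/(γ−1)) = 0.04260 atm; V₃ = V₂·(T₂/T₃)^(1/(γ−1)) = 298.0 L.
Isobaric, so V/T is constant: P₄ = P₃; T₄ = T₃·(V₄/V₃) = 198.0 K.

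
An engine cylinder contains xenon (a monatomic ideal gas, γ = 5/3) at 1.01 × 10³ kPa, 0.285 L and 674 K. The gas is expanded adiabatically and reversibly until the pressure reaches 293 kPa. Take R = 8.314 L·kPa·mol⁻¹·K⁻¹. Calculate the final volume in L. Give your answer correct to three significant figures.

Adiabatic (γ = 5/3), T V^(γ−1) and P V^γ constant: T₂ = T₁·(P₂/P₁)^((γ−1)/γ) = 410.8 K; V₂ = V₁·(P₁/P₂)^(1/γ) = 0.5988 L.

V₂ ≈ 0.599 L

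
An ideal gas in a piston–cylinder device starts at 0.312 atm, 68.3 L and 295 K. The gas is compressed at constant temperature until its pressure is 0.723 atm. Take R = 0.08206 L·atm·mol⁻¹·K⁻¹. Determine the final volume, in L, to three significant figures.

Isothermal, so P V is constant: T₂ = T₁; V₂ = V₁·(P₁/P₂) = 29.47 L.

V₂ ≈ 29.5 L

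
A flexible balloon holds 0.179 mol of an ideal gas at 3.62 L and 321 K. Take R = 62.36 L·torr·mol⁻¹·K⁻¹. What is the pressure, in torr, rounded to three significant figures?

P ≈ 990 torr

PV = nRT ⇒ P = nRT/V = (0.179 × 62.36 × 321) / 3.62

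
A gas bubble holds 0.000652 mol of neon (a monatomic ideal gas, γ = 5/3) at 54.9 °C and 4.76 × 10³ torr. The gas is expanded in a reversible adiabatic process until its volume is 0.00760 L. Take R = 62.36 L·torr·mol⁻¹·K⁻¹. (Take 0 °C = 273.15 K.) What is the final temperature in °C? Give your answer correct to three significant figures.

Convert: T₁ = 328.0 K.
From PV = nRT: V₁ = nRT₁/P₁ = 0.002802 L.
Adiabatic (γ = 5/3), T V^(γ−1) and P V^γ constant: T₂ = T₁·(V₁/V₂)^(γ−1) = 168.7 K; P₂ = P₁·(V₁/V₂)^γ = 902.4 torr.

T₂ ≈ -104 °C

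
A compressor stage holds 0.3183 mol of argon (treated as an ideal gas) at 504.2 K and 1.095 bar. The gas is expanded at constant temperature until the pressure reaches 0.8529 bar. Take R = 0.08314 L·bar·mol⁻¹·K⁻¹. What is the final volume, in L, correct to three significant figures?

V₂ ≈ 15.6 L

From PV = nRT: V₁ = nRT₁/P₁ = 12.19 L.
Isothermal, so P V is constant: T₂ = T₁; V₂ = V₁·(P₁/P₂) = 15.64 L.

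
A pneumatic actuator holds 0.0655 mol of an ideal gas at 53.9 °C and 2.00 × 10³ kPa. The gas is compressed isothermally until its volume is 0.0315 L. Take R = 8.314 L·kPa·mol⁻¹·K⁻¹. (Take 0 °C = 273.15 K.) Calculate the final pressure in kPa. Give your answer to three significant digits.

P₂ ≈ 5.65e+03 kPa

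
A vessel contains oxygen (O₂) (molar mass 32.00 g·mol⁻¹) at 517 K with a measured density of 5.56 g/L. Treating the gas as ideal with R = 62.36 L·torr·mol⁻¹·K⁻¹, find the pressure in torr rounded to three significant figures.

ρ = PM/(RT) ⇒ P = ρRT/M = (5.56 × 62.36 × 517.0) / 32.00

P ≈ 5.60e+03 torr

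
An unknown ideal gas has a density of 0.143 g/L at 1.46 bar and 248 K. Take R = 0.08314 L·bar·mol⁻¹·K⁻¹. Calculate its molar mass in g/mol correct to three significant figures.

ρ = PM/(RT) ⇒ M = ρRT/P = (0.143 × 0.08314 × 248.0) / 1.46

M ≈ 2.02 g/mol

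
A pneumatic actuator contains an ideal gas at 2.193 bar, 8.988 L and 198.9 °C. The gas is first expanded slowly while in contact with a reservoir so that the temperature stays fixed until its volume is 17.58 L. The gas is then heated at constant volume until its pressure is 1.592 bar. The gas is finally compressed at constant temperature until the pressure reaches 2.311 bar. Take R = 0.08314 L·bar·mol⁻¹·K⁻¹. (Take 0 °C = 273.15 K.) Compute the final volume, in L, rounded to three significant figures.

V₄ ≈ 12.1 L

Convert: T₁ = 472.0 K.
T constant ⇒ Boyle's law P V = const: T₂ = T₁; P₂ = P₁·(V₁/V₂) = 1.121 bar.
Isochoric, so P/T is constant: V₃ = V₂; T₃ = T₂·(P₃/P₂) = 670.3 K.
T constant ⇒ Boyle's law P V = const: T₄ = T₃; V₄ = V₃·(P₃/P₄) = 12.11 L.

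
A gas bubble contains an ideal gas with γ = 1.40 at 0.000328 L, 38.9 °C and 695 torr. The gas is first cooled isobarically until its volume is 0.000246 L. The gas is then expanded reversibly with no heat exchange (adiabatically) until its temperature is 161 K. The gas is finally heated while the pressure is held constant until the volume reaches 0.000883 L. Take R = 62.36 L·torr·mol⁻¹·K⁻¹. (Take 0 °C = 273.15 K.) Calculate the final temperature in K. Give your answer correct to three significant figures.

T₄ ≈ 227 K

Convert: T₁ = 312.0 K.
P constant ⇒ V ∝ T: P₂ = P₁; T₂ = T₁·(V₂/V₁) = 234.0 K.
Reversible adiabatic, γ = 1.40: P₃ = P₂·(T₃/T₂)^(γ/(γ−1)) = 187.7 torr; V₃ = V₂·(T₂/T₃)^(1/(γ−1)) = 0.0006267 L.
Isobaric, so V/T is constant: P₄ = P₃; T₄ = T₃·(V₄/V₃) = 226.8 K.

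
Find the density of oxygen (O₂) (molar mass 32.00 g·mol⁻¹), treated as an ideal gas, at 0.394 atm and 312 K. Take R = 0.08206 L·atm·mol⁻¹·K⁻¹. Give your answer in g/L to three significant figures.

ρ = PM/(RT) = (0.394 × 32.00) / (0.08206 × 312.0)

ρ ≈ 0.492 g/L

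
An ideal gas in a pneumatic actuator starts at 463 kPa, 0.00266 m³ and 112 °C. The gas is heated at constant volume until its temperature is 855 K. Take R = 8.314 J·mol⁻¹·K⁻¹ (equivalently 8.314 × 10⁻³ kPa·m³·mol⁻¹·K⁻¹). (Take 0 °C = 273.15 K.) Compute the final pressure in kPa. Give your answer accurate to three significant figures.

P₂ ≈ 1.03e+03 kPa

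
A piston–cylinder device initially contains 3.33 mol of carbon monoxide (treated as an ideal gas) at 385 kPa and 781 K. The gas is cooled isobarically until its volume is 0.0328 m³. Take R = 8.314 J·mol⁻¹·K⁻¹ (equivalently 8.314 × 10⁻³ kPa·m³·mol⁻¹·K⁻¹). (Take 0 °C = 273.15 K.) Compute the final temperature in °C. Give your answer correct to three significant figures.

From PV = nRT: V₁ = nRT₁/P₁ = 0.05616 m³.
Isobaric, so V/T is constant: P₂ = P₁; T₂ = T₁·(V₂/V₁) = 456.1 K.

T₂ ≈ 183 °C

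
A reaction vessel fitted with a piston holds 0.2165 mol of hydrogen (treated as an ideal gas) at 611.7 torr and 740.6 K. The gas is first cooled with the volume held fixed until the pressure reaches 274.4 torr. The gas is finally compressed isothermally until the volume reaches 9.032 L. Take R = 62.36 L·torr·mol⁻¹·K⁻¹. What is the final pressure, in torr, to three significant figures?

From PV = nRT: V₁ = nRT₁/P₁ = 16.35 L.
Isochoric, so P/T is constant: V₂ = V₁; T₂ = T₁·(P₂/P₁) = 332.2 K.
Isothermal, so P V is constant: T₃ = T₂; P₃ = P₂·(V₂/V₃) = 496.6 torr.

P₃ ≈ 497 torr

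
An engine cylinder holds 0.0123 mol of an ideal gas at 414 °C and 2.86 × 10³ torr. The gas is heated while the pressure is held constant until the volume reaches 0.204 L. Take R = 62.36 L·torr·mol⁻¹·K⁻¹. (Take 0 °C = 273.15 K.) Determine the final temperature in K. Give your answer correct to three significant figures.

Convert: T₁ = 687.1 K.
From PV = nRT: V₁ = nRT₁/P₁ = 0.1843 L.
Isobaric, so V/T is constant: P₂ = P₁; T₂ = T₁·(V₂/V₁) = 760.7 K.

T₂ ≈ 761 K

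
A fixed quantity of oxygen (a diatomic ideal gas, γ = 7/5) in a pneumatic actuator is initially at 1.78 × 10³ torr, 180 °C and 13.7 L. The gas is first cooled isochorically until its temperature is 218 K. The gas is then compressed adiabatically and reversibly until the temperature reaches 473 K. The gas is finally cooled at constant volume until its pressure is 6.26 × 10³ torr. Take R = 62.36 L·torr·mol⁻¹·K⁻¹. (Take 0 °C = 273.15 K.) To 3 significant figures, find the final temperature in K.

T₄ ≈ 230 K

Convert: T₁ = 453.1 K.
V constant ⇒ P ∝ T: V₂ = V₁; P₂ = P₁·(T₂/T₁) = 856.3 torr.
Adiabatic (γ = 7/5), T V^(γ−1) and P V^γ constant: P₃ = P₂·(T₃/T₂)^(γ/(γ−1)) = 1.288e+04 torr; V₃ = V₂·(T₂/T₃)^(1/(γ−1)) = 1.976 L.
Isochoric, so P/T is constant: V₄ = V₃; T₄ = T₃·(P₄/P₃) = 229.8 K.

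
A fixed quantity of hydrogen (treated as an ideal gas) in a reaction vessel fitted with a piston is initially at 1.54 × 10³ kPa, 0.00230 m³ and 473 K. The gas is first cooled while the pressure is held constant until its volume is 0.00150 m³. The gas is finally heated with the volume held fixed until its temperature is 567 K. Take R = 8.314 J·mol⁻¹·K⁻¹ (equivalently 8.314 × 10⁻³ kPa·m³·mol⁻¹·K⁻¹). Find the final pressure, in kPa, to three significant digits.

P constant ⇒ V ∝ T: P₂ = P₁; T₂ = T₁·(V₂/V₁) = 308.5 K.
Isochoric, so P/T is constant: V₃ = V₂; P₃ = P₂·(T₃/T₂) = 2831 kPa.

P₃ ≈ 2.83e+03 kPa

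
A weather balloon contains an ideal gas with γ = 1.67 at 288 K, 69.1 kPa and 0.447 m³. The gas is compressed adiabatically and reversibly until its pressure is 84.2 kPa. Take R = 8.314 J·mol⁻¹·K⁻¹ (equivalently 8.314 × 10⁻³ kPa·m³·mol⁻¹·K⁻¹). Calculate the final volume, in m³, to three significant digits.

V₂ ≈ 0.397 m³

Adiabatic (γ = 1.67), T V^(γ−1) and P V^γ constant: T₂ = T₁·(P₂/P₁)^((γ−1)/γ) = 311.8 K; V₂ = V₁·(P₁/P₂)^(1/γ) = 0.3971 m³.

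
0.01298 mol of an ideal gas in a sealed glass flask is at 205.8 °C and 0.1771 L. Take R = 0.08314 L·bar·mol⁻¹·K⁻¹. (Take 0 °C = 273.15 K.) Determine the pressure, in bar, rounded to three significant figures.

P ≈ 2.92 bar

Convert: T = 478.95 K.
PV = nRT ⇒ P = nRT/V = (0.01298 × 0.08314 × 478.95) / 0.1771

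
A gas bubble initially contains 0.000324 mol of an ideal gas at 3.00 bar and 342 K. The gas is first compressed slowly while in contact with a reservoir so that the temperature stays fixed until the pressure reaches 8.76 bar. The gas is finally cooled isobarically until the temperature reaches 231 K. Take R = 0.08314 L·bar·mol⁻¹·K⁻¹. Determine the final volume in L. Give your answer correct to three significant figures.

V₃ ≈ 0.000710 L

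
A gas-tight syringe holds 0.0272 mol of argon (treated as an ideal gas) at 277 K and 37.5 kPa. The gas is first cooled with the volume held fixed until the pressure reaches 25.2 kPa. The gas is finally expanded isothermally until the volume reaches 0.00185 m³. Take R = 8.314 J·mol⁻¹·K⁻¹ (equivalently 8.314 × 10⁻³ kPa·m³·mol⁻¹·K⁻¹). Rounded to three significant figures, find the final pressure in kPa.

From PV = nRT: V₁ = nRT₁/P₁ = 0.001670 m³.
Isochoric, so P/T is constant: V₂ = V₁; T₂ = T₁·(P₂/P₁) = 186.1 K.
T constant ⇒ Boyle's law P V = const: T₃ = T₂; P₃ = P₂·(V₂/V₃) = 22.75 kPa.

P₃ ≈ 22.8 kPa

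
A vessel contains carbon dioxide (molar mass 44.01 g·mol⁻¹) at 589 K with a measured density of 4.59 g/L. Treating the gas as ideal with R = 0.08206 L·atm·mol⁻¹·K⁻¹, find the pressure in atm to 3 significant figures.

ρ = PM/(RT) ⇒ P = ρRT/M = (4.59 × 0.08206 × 589.0) / 44.01

P ≈ 5.04 atm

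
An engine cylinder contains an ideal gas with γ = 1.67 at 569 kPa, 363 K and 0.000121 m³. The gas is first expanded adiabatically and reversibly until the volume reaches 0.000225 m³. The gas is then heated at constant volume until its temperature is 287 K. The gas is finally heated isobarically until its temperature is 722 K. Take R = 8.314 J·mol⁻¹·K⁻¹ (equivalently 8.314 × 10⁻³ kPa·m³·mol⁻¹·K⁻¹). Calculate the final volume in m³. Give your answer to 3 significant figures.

V₄ ≈ 0.000566 m³

Reversible adiabatic, γ = 1.67: T₂ = T₁·(V₁/V₂)^(γ−1) = 239.6 K; P₂ = P₁·(V₁/V₂)^γ = 201.9 kPa.
V constant ⇒ P ∝ T: V₃ = V₂; P₃ = P₂·(T₃/T₂) = 241.9 kPa.
P constant ⇒ V ∝ T: P₄ = P₃; V₄ = V₃·(T₄/T₃) = 0.0005660 m³.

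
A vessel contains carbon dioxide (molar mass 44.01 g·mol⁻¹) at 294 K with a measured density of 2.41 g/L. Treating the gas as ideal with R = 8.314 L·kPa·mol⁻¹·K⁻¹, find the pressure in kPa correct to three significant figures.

ρ = PM/(RT) ⇒ P = ρRT/M = (2.41 × 8.314 × 294.0) / 44.01

P ≈ 134 kPa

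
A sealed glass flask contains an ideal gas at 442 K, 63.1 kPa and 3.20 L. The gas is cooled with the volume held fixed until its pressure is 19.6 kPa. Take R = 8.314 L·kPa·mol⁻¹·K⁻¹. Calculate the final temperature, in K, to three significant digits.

T₂ ≈ 137 K

V constant ⇒ P ∝ T: V₂ = V₁; T₂ = T₁·(P₂/P₁) = 137.3 K.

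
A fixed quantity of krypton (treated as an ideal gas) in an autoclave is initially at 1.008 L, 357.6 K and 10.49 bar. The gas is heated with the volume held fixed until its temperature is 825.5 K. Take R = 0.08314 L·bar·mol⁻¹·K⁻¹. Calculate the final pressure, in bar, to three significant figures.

Isochoric, so P/T is constant: V₂ = V₁; P₂ = P₁·(T₂/T₁) = 24.22 bar.

P₂ ≈ 24.2 bar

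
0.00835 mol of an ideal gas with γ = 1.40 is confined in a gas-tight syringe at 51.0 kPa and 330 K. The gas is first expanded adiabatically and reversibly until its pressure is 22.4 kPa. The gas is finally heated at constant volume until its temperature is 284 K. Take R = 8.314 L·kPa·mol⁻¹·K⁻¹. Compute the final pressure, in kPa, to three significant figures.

From PV = nRT: V₁ = nRT₁/P₁ = 0.4492 L.
Reversible adiabatic, γ = 1.40: T₂ = T₁·(P₂/P₁)^((γ−1)/γ) = 260.9 K; V₂ = V₁·(P₁/P₂)^(1/γ) = 0.8085 L.
V constant ⇒ P ∝ T: V₃ = V₂; P₃ = P₂·(T₃/T₂) = 24.39 kPa.

P₃ ≈ 24.4 kPa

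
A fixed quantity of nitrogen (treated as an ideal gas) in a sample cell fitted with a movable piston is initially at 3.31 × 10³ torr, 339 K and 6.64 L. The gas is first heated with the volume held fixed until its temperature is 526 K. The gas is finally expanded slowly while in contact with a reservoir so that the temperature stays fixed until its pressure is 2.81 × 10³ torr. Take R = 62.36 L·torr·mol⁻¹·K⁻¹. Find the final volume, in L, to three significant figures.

Isochoric, so P/T is constant: V₂ = V₁; P₂ = P₁·(T₂/T₁) = 5136 torr.
Isothermal, so P V is constant: T₃ = T₂; V₃ = V₂·(P₂/P₃) = 12.14 L.

V₃ ≈ 12.1 L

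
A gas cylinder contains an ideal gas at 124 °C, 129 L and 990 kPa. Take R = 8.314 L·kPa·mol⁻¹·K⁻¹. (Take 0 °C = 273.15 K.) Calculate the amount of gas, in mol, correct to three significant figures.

n ≈ 38.7 mol

Convert: T = 397.15 K.
PV = nRT ⇒ n = PV/(RT) = (990 × 129) / (8.314 × 397.15)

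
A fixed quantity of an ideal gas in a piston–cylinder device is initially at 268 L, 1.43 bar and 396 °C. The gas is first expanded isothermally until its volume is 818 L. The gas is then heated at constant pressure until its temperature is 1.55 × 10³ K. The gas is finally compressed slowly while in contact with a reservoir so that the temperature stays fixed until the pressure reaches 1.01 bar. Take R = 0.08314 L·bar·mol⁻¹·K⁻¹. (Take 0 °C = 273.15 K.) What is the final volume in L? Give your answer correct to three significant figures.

Convert: T₁ = 669.1 K.
T constant ⇒ Boyle's law P V = const: T₂ = T₁; P₂ = P₁·(V₁/V₂) = 0.4685 bar.
Isobaric, so V/T is constant: P₃ = P₂; V₃ = V₂·(T₃/T₂) = 1895 L.
Isothermal, so P V is constant: T₄ = T₃; V₄ = V₃·(P₃/P₄) = 878.9 L.

V₄ ≈ 879 L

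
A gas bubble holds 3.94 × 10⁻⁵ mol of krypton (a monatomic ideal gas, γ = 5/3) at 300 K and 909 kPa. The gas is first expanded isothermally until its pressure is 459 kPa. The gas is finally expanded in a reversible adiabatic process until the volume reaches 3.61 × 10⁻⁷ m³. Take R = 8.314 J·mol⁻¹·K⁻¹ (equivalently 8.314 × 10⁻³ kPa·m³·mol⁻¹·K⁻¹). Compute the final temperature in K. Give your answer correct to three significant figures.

T₃ ≈ 212 K

From PV = nRT: V₁ = nRT₁/P₁ = 1.081e-07 m³.
T constant ⇒ Boyle's law P V = const: T₂ = T₁; V₂ = V₁·(P₁/P₂) = 2.141e-07 m³.
Reversible adiabatic, γ = 5/3: T₃ = T₂·(V₂/V₃)^(γ−1) = 211.8 K; P₃ = P₂·(V₂/V₃)^γ = 192.2 kPa.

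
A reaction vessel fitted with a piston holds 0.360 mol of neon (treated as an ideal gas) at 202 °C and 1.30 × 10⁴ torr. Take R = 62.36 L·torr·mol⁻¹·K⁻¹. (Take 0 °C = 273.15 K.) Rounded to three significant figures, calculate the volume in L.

V ≈ 0.821 L

Convert: T = 475.15 K.
PV = nRT ⇒ V = nRT/P = (0.360 × 62.36 × 475.15) / 1.30e+04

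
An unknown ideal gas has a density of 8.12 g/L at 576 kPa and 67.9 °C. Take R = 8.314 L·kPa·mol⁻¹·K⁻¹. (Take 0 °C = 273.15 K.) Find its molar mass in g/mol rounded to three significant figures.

ρ = PM/(RT) ⇒ M = ρRT/P = (8.12 × 8.314 × 341.0) / 576

M ≈ 40.0 g/mol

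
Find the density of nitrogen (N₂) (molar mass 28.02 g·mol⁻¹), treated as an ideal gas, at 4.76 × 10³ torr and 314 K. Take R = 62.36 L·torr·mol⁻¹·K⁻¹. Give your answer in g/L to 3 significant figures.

ρ = PM/(RT) = (4.76e+03 × 28.02) / (62.36 × 314.0)

ρ ≈ 6.81 g/L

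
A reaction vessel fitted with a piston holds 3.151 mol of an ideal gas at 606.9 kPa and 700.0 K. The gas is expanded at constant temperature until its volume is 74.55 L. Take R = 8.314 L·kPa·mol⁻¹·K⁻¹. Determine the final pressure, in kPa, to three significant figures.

From PV = nRT: V₁ = nRT₁/P₁ = 30.22 L.
Isothermal, so P V is constant: T₂ = T₁; P₂ = P₁·(V₁/V₂) = 246.0 kPa.

P₂ ≈ 246 kPa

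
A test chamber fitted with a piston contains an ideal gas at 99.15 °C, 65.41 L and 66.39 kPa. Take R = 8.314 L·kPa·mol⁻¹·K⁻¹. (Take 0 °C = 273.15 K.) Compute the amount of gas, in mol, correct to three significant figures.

n ≈ 1.40 mol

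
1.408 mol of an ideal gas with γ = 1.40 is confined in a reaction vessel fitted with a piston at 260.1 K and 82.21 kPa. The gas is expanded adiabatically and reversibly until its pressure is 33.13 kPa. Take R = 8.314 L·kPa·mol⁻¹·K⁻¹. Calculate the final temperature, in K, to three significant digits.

T₂ ≈ 201 K

From PV = nRT: V₁ = nRT₁/P₁ = 37.04 L.
Adiabatic (γ = 1.40), T V^(γ−1) and P V^γ constant: T₂ = T₁·(P₂/P₁)^((γ−1)/γ) = 200.6 K; V₂ = V₁·(P₁/P₂)^(1/γ) = 70.89 L.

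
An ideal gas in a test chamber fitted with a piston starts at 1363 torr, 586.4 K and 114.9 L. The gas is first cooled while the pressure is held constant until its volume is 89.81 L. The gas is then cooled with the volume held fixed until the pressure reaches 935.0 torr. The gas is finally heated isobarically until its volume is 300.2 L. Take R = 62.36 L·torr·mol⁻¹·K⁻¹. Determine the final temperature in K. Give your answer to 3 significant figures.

Isobaric, so V/T is constant: P₂ = P₁; T₂ = T₁·(V₂/V₁) = 458.4 K.
Isochoric, so P/T is constant: V₃ = V₂; T₃ = T₂·(P₃/P₂) = 314.4 K.
P constant ⇒ V ∝ T: P₄ = P₃; T₄ = T₃·(V₄/V₃) = 1051 K.

T₄ ≈ 1.05e+03 K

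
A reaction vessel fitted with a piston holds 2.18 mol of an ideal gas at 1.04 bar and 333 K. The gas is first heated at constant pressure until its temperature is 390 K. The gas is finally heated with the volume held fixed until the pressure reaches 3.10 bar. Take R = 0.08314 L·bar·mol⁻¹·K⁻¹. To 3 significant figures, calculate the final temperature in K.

From PV = nRT: V₁ = nRT₁/P₁ = 58.03 L.
Isobaric, so V/T is constant: P₂ = P₁; V₂ = V₁·(T₂/T₁) = 67.97 L.
Isochoric, so P/T is constant: V₃ = V₂; T₃ = T₂·(P₃/P₂) = 1162 K.

T₃ ≈ 1.16e+03 K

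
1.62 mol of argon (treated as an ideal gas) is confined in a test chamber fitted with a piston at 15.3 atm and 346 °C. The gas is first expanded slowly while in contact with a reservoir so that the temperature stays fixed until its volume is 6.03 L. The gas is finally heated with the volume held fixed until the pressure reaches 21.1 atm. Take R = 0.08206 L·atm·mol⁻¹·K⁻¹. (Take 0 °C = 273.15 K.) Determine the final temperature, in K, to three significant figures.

T₃ ≈ 957 K

Convert: T₁ = 619.1 K.
From PV = nRT: V₁ = nRT₁/P₁ = 5.380 L.
Isothermal, so P V is constant: T₂ = T₁; P₂ = P₁·(V₁/V₂) = 13.65 atm.
V constant ⇒ P ∝ T: V₃ = V₂; T₃ = T₂·(P₃/P₂) = 957.1 K.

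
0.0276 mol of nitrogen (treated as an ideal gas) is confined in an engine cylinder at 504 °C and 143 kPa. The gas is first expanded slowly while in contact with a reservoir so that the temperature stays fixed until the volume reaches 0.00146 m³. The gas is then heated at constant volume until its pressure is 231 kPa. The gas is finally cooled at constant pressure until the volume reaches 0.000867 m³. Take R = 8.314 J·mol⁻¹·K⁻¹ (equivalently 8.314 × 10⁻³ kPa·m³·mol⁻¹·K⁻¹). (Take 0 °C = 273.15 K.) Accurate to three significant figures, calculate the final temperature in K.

Convert: T₁ = 777.1 K.
From PV = nRT: V₁ = nRT₁/P₁ = 0.001247 m³.
T constant ⇒ Boyle's law P V = const: T₂ = T₁; P₂ = P₁·(V₁/V₂) = 122.1 kPa.
V constant ⇒ P ∝ T: V₃ = V₂; T₃ = T₂·(P₃/P₂) = 1470 K.
Isobaric, so V/T is constant: P₄ = P₃; T₄ = T₃·(V₄/V₃) = 872.8 K.

T₄ ≈ 873 K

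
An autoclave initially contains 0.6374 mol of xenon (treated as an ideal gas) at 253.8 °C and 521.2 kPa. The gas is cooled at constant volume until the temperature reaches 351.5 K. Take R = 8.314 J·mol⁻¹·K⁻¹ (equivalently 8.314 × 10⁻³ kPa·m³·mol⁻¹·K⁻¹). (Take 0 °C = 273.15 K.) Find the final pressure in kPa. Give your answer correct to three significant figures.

Convert: T₁ = 527.0 K.
From PV = nRT: V₁ = nRT₁/P₁ = 0.005358 m³.
Isochoric, so P/T is constant: V₂ = V₁; P₂ = P₁·(T₂/T₁) = 347.7 kPa.

P₂ ≈ 348 kPa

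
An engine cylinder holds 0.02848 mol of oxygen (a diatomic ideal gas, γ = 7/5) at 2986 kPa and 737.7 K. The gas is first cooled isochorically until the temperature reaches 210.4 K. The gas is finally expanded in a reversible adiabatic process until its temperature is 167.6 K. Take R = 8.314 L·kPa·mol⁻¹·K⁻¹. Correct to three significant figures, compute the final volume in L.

From PV = nRT: V₁ = nRT₁/P₁ = 0.05850 L.
V constant ⇒ P ∝ T: V₂ = V₁; P₂ = P₁·(T₂/T₁) = 851.6 kPa.
Reversible adiabatic, γ = 7/5: P₃ = P₂·(T₃/T₂)^(γ/(γ−1)) = 384.2 kPa; V₃ = V₂·(T₂/T₃)^(1/(γ−1)) = 0.1033 L.

V₃ ≈ 0.103 L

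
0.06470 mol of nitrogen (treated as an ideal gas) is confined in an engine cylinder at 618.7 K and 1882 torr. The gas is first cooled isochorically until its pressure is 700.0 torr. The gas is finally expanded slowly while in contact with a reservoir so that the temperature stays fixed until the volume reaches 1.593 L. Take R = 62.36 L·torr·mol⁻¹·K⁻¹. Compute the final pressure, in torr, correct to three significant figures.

From PV = nRT: V₁ = nRT₁/P₁ = 1.326 L.
V constant ⇒ P ∝ T: V₂ = V₁; T₂ = T₁·(P₂/P₁) = 230.1 K.
Isothermal, so P V is constant: T₃ = T₂; P₃ = P₂·(V₂/V₃) = 582.8 torr.

P₃ ≈ 583 torr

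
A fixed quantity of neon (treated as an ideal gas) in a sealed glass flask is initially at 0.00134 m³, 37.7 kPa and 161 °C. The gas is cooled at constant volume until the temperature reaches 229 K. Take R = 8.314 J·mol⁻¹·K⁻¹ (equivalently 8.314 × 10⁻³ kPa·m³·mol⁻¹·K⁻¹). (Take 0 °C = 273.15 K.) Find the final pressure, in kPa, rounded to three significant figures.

P₂ ≈ 19.9 kPa

Convert: T₁ = 434.1 K.
Isochoric, so P/T is constant: V₂ = V₁; P₂ = P₁·(T₂/T₁) = 19.89 kPa.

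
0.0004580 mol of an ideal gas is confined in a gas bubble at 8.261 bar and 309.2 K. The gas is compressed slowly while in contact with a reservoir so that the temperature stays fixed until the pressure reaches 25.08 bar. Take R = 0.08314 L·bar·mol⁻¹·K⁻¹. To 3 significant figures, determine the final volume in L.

V₂ ≈ 0.000469 L

From PV = nRT: V₁ = nRT₁/P₁ = 0.001425 L.
Isothermal, so P V is constant: T₂ = T₁; V₂ = V₁·(P₁/P₂) = 0.0004694 L.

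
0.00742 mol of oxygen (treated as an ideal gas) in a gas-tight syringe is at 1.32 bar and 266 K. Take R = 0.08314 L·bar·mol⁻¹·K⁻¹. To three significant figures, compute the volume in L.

V ≈ 0.124 L

PV = nRT ⇒ V = nRT/P = (0.00742 × 0.08314 × 266) / 1.32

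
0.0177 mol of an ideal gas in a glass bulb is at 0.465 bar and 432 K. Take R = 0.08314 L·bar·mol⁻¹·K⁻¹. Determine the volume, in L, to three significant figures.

V ≈ 1.37 L

PV = nRT ⇒ V = nRT/P = (0.0177 × 0.08314 × 432) / 0.465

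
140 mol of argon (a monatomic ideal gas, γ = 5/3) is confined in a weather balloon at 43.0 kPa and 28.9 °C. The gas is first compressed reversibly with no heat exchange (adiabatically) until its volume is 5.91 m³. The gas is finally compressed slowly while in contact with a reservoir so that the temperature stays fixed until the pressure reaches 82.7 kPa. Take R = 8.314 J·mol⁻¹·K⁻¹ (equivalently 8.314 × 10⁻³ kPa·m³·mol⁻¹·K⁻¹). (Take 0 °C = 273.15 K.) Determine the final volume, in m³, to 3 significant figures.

V₃ ≈ 5.28 m³

Convert: T₁ = 302.0 K.
From PV = nRT: V₁ = nRT₁/P₁ = 8.176 m³.
Adiabatic (γ = 5/3), T V^(γ−1) and P V^γ constant: T₂ = T₁·(V₁/V₂)^(γ−1) = 375.0 K; P₂ = P₁·(V₁/V₂)^γ = 73.86 kPa.
T constant ⇒ Boyle's law P V = const: T₃ = T₂; V₃ = V₂·(P₂/P₃) = 5.278 m³.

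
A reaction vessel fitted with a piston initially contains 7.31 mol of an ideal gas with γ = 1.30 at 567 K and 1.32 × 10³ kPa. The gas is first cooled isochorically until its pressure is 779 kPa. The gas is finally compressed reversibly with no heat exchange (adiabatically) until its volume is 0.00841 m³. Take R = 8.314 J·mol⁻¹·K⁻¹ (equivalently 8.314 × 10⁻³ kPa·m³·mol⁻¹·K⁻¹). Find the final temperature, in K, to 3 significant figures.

From PV = nRT: V₁ = nRT₁/P₁ = 0.02611 m³.
V constant ⇒ P ∝ T: V₂ = V₁; T₂ = T₁·(P₂/P₁) = 334.6 K.
Adiabatic (γ = 1.30), T V^(γ−1) and P V^γ constant: T₃ = T₂·(V₂/V₃)^(γ−1) = 470.0 K; P₃ = P₂·(V₂/V₃)^γ = 3397 kPa.

T₃ ≈ 470 K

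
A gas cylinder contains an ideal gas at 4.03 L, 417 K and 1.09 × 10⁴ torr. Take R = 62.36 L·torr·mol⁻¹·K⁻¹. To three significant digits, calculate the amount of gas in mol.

n ≈ 1.69 mol

PV = nRT ⇒ n = PV/(RT) = (1.09e+04 × 4.03) / (62.36 × 417)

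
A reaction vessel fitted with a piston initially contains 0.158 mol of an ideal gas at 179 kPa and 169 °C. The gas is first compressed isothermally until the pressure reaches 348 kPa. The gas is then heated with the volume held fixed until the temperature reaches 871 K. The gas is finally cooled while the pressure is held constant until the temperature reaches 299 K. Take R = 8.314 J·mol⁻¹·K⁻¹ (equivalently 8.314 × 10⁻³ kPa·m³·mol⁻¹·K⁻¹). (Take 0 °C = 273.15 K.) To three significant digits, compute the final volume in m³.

V₄ ≈ 0.000573 m³

Convert: T₁ = 442.1 K.
From PV = nRT: V₁ = nRT₁/P₁ = 0.003245 m³.
Isothermal, so P V is constant: T₂ = T₁; V₂ = V₁·(P₁/P₂) = 0.001669 m³.
V constant ⇒ P ∝ T: V₃ = V₂; P₃ = P₂·(T₃/T₂) = 685.5 kPa.
Isobaric, so V/T is constant: P₄ = P₃; V₄ = V₃·(T₄/T₃) = 0.0005729 m³.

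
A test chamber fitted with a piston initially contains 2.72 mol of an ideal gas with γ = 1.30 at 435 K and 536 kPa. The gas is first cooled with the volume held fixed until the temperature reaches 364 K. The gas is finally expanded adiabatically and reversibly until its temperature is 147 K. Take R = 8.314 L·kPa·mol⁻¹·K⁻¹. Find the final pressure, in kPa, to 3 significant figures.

P₃ ≈ 8.82 kPa

From PV = nRT: V₁ = nRT₁/P₁ = 18.35 L.
V constant ⇒ P ∝ T: V₂ = V₁; P₂ = P₁·(T₂/T₁) = 448.5 kPa.
Reversible adiabatic, γ = 1.30: P₃ = P₂·(T₃/T₂)^(γ/(γ−1)) = 8.818 kPa; V₃ = V₂·(T₂/T₃)^(1/(γ−1)) = 377.0 L.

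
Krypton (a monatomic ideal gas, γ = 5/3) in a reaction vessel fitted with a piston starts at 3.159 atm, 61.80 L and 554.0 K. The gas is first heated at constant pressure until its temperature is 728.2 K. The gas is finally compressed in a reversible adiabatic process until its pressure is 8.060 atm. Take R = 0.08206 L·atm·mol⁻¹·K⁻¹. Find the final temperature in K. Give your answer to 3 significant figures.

Isobaric, so V/T is constant: P₂ = P₁; V₂ = V₁·(T₂/T₁) = 81.23 L.
Adiabatic (γ = 5/3), T V^(γ−1) and P V^γ constant: T₃ = T₂·(P₃/P₂)^((γ−1)/γ) = 1059 K; V₃ = V₂·(P₂/P₃)^(1/γ) = 46.31 L.

T₃ ≈ 1.06e+03 K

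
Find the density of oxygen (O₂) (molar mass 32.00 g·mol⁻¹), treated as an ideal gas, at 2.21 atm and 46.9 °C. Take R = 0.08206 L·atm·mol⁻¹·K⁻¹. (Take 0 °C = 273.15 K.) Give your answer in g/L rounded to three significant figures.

ρ = PM/(RT) = (2.21 × 32.00) / (0.08206 × 320.0)

ρ ≈ 2.69 g/L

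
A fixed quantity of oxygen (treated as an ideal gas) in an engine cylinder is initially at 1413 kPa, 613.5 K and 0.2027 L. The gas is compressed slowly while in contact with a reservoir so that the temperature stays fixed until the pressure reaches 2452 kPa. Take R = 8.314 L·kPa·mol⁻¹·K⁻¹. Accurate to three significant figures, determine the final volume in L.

V₂ ≈ 0.117 L

T constant ⇒ Boyle's law P V = const: T₂ = T₁; V₂ = V₁·(P₁/P₂) = 0.1168 L.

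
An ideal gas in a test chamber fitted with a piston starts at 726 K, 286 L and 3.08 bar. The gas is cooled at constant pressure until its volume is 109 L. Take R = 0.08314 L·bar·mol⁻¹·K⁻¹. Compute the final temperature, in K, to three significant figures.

Isobaric, so V/T is constant: P₂ = P₁; T₂ = T₁·(V₂/V₁) = 276.7 K.

T₂ ≈ 277 K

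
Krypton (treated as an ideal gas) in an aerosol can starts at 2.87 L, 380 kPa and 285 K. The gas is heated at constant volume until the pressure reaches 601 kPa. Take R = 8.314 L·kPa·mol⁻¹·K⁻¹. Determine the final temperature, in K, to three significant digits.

Isochoric, so P/T is constant: V₂ = V₁; T₂ = T₁·(P₂/P₁) = 450.8 K.

T₂ ≈ 451 K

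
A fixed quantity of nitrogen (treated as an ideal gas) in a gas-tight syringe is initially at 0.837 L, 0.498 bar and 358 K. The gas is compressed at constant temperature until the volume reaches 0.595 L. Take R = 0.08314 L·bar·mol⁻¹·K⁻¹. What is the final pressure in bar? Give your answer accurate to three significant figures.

P₂ ≈ 0.701 bar

T constant ⇒ Boyle's law P V = const: T₂ = T₁; P₂ = P₁·(V₁/V₂) = 0.7005 bar.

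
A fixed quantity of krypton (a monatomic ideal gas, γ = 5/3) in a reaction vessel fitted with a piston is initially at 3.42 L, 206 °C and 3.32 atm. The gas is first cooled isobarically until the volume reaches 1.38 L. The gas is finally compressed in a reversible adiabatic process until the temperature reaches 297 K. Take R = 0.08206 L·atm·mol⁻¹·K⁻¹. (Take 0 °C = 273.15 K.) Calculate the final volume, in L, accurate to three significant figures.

Convert: T₁ = 479.1 K.
Isobaric, so V/T is constant: P₂ = P₁; T₂ = T₁·(V₂/V₁) = 193.3 K.
Adiabatic (γ = 5/3), T V^(γ−1) and P V^γ constant: P₃ = P₂·(T₃/T₂)^(γ/(γ−1)) = 9.710 atm; V₃ = V₂·(T₂/T₃)^(1/(γ−1)) = 0.7248 L.

V₃ ≈ 0.725 L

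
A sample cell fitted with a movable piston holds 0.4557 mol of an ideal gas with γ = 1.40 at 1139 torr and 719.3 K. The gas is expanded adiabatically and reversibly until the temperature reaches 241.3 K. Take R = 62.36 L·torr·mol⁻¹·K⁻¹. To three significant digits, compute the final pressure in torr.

P₂ ≈ 24.9 torr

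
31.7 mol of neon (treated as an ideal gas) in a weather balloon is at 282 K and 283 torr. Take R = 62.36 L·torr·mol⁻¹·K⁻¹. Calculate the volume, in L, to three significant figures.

V ≈ 1.97e+03 L

PV = nRT ⇒ V = nRT/P = (31.7 × 62.36 × 282) / 283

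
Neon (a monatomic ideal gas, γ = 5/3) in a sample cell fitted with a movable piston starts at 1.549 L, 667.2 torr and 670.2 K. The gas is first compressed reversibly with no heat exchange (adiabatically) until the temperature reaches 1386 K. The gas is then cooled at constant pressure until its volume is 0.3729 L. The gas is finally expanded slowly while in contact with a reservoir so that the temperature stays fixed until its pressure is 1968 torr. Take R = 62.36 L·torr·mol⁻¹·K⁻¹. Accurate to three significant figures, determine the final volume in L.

V₄ ≈ 0.778 L

Reversible adiabatic, γ = 5/3: P₂ = P₁·(T₂/T₁)^(γ/(γ−1)) = 4103 torr; V₂ = V₁·(T₁/T₂)^(1/(γ−1)) = 0.5209 L.
P constant ⇒ V ∝ T: P₃ = P₂; T₃ = T₂·(V₃/V₂) = 992.3 K.
T constant ⇒ Boyle's law P V = const: T₄ = T₃; V₄ = V₃·(P₃/P₄) = 0.7775 L.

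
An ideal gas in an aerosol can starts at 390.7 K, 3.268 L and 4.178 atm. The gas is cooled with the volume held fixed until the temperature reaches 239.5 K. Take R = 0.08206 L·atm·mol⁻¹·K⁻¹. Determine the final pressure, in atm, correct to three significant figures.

P₂ ≈ 2.56 atm

V constant ⇒ P ∝ T: V₂ = V₁; P₂ = P₁·(T₂/T₁) = 2.561 atm.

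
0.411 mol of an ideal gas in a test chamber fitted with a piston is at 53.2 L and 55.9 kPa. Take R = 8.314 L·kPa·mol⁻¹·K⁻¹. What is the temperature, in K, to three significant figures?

T ≈ 870 K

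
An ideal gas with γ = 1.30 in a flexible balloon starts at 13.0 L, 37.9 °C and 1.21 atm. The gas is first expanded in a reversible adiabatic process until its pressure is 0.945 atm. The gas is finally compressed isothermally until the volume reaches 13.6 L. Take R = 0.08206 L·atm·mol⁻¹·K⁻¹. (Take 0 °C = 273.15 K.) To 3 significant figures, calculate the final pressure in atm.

Convert: T₁ = 311.0 K.
Reversible adiabatic, γ = 1.30: T₂ = T₁·(P₂/P₁)^((γ−1)/γ) = 293.8 K; V₂ = V₁·(P₁/P₂)^(1/γ) = 15.72 L.
Isothermal, so P V is constant: T₃ = T₂; P₃ = P₂·(V₂/V₃) = 1.092 atm.

P₃ ≈ 1.09 atm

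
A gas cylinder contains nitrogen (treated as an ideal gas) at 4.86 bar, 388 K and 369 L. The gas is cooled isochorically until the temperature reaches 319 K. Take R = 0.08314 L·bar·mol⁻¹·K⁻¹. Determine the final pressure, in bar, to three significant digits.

P₂ ≈ 4.00 bar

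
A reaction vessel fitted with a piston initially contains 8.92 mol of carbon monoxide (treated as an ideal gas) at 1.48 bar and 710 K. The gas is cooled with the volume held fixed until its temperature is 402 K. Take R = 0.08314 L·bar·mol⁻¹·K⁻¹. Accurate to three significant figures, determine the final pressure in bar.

From PV = nRT: V₁ = nRT₁/P₁ = 355.8 L.
V constant ⇒ P ∝ T: V₂ = V₁; P₂ = P₁·(T₂/T₁) = 0.8380 bar.

P₂ ≈ 0.838 bar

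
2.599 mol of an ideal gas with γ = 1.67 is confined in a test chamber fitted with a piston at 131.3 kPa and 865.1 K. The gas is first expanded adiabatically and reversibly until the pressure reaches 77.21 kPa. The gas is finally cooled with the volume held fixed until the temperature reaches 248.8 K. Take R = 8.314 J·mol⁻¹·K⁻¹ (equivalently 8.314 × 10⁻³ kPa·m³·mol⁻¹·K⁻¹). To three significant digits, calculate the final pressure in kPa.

P₃ ≈ 27.5 kPa

From PV = nRT: V₁ = nRT₁/P₁ = 0.1424 m³.
Reversible adiabatic, γ = 1.67: T₂ = T₁·(P₂/P₁)^((γ−1)/γ) = 699.1 K; V₂ = V₁·(P₁/P₂)^(1/γ) = 0.1957 m³.
V constant ⇒ P ∝ T: V₃ = V₂; P₃ = P₂·(T₃/T₂) = 27.48 kPa.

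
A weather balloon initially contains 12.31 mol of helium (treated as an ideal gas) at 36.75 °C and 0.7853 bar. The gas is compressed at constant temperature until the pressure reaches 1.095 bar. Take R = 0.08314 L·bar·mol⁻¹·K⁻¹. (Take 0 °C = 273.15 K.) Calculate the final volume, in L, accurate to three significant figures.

V₂ ≈ 290 L

Convert: T₁ = 309.9 K.
From PV = nRT: V₁ = nRT₁/P₁ = 403.9 L.
T constant ⇒ Boyle's law P V = const: T₂ = T₁; V₂ = V₁·(P₁/P₂) = 289.7 L.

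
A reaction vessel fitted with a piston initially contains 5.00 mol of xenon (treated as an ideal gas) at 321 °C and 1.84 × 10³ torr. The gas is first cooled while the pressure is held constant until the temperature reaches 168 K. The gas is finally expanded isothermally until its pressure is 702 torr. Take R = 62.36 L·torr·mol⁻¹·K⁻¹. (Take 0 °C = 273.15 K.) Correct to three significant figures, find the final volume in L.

Convert: T₁ = 594.1 K.
From PV = nRT: V₁ = nRT₁/P₁ = 100.7 L.
P constant ⇒ V ∝ T: P₂ = P₁; V₂ = V₁·(T₂/T₁) = 28.47 L.
T constant ⇒ Boyle's law P V = const: T₃ = T₂; V₃ = V₂·(P₂/P₃) = 74.62 L.

V₃ ≈ 74.6 L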